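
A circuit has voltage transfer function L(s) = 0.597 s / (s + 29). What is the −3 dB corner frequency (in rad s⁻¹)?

29 rad s⁻¹

For a single-pole high-pass, the −3 dB point is at the pole: ω = 29 rad s⁻¹.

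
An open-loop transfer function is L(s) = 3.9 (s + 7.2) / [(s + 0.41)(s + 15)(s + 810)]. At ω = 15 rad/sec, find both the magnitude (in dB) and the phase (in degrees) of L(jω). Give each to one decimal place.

|L| = -72.0 dB, ∠L = -70.1°

|j15 + 7.2| = √(15² + 7.2²) = 16.64
|j15 + 0.41| = √(15² + 0.41²) = 15.01
|j15 + 15| = √(15² + 15²) = 21.21
|j15 + 810| = √(15² + 810²) = 810.1
|L(j15)| = 3.9 × 16.64 / (15.01 × 21.21 × 810.1) = 0.00025163
20 log₁₀(0.00025163) = -71.98 dB
∠(j15 + 7.2) = arctan(15/7.2) = 64.36°
∠(j15 + 0.41) = arctan(15/0.41) = 88.43°
∠(j15 + 15) = arctan(15/15) = 45.00°
∠(j15 + 810) = arctan(15/810) = 1.06°
∠L(j15) = 64.36° − (88.43° + 45.00° + 1.06°) = -70.14°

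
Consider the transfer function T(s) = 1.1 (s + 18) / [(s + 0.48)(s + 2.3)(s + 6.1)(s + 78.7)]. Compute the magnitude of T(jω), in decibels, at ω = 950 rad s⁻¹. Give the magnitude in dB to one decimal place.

-177.9 dB

|j950 + 18| = √(950² + 18²) = 950.2
|j950 + 0.48| = √(950² + 0.48²) = 950
|j950 + 2.3| = √(950² + 2.3²) = 950
|j950 + 6.1| = √(950² + 6.1²) = 950
|j950 + 78.7| = √(950² + 78.7²) = 953.3
|T(j950)| = 1.1 × 950.2 / (950 × 950 × 950 × 953.3) = 1.2788e-09
20 log₁₀(1.2788e-09) = -177.86 dB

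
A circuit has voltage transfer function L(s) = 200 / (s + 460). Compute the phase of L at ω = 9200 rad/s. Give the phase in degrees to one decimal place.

∠(j9200 + 460) = arctan(9200/460) = 87.14°
∠L(j9200) = −87.14° = -87.14°

-87.1°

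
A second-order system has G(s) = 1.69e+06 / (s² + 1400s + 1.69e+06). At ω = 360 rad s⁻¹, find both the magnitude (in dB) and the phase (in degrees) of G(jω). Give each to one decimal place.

|G| = 0.3 dB, ∠G = -17.9°

|(j360)² + 1400(j360) + 1.69e+06| = |1.5604e+06 + j5.04e+05| = 1.64e+06
|G(j360)| = 1.69e+06 / 1.64e+06 = 1.0306
20 log₁₀(1.0306) = 0.26 dB
∠[(j360)² + 1400(j360) + 1.69e+06] = ∠[1.5604e+06 + j5.04e+05] = 17.90°
∠G(j360) = −17.90° = -17.90°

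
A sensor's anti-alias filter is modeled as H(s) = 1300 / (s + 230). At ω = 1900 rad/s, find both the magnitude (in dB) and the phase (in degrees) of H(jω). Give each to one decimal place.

|j1900 + 230| = √(1900² + 230²) = 1914
|H(j1900)| = 1300 / 1914 = 0.67925
20 log₁₀(0.67925) = -3.36 dB
∠(j1900 + 230) = arctan(1900/230) = 83.10°
∠H(j1900) = −83.10° = -83.10°

|H| = -3.4 dB, ∠H = -83.1°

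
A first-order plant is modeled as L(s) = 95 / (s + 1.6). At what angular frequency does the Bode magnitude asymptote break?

The single real pole at s = −1.6 gives a corner at ω = 1.6 rad/s.

1.6 rad/s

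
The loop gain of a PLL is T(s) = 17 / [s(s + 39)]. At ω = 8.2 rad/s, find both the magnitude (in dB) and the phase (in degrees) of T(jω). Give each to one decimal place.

|T| = -25.7 dB, ∠T = -101.9°

|j8.2 + 39| = √(8.2² + 39²) = 39.85
|j8.2| = 8.2
|T(j8.2)| = 17 / (39.85 × 8.2) = 0.052021
20 log₁₀(0.052021) = -25.68 dB
∠(j8.2 + 39) = arctan(8.2/39) = 11.87°
∠(j8.2) = 90.00°
∠T(j8.2) = − (11.87° + 90.00°) = -101.87°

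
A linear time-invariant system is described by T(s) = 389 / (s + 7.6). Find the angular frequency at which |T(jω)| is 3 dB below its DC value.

For a single-pole low-pass, the −3 dB point is at the pole: ω = 7.6 rad/s.

7.6 rad/s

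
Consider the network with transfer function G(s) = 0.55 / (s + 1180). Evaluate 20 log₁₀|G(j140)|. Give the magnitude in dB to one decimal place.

-66.7 dB

|j140 + 1180| = √(140² + 1180²) = 1188
|G(j140)| = 0.55 / 1188 = 0.00046286
20 log₁₀(0.00046286) = -66.69 dB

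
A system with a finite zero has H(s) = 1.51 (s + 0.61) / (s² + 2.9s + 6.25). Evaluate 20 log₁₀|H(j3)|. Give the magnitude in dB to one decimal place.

|j3 + 0.61| = √(3² + 0.61²) = 3.061
|(j3)² + 2.9(j3) + 6.25| = |-2.75 + j8.7| = 9.124
|H(j3)| = 1.51 × 3.061 / 9.124 = 0.50664
20 log₁₀(0.50664) = -5.91 dB

-5.9 dB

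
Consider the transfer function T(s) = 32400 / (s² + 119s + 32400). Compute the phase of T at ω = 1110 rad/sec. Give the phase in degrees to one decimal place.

∠[(j1110)² + 119(j1110) + 32400] = ∠[-1.1997e+06 + j1.3209e+05] = 173.72°
∠T(j1110) = −173.72° = -173.72°

-173.7°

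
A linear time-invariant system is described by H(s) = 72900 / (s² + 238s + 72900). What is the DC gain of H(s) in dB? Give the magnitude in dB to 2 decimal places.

0.00 dB

H(0) = 72900 / 72900 = 1
20 log₁₀(1) = 0.000 dB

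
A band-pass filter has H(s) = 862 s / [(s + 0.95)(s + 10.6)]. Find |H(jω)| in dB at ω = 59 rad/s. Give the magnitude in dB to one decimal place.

|j59| = 59
|j59 + 0.95| = √(59² + 0.95²) = 59.01
|j59 + 10.6| = √(59² + 10.6²) = 59.94
|H(j59)| = 862 × 59 / (59.01 × 59.94) = 14.378
20 log₁₀(14.378) = 23.15 dB

23.2 dB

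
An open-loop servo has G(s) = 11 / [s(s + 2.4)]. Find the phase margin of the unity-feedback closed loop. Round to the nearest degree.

Gain crossover: |G(jω)| = 1 at ω ≈ 2.91 rad s⁻¹.
∠G(j2.91) = −90° − arctan(2.91/2.4) ≈ -140.52°
PM = 180° + (-140.52°) = 39.48°

39 deg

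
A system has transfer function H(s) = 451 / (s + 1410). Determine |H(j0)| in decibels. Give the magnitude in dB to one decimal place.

H(0) = 451 / 1410 = 0.31986
20 log₁₀(0.31986) = -9.90 dB

-9.9 dB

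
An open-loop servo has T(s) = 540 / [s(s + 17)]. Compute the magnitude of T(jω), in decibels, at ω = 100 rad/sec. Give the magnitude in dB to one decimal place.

|j100 + 17| = √(100² + 17²) = 101.4
|j100| = 100
|T(j100)| = 540 / (101.4 × 100) = 0.053236
20 log₁₀(0.053236) = -25.48 dB

-25.5 dB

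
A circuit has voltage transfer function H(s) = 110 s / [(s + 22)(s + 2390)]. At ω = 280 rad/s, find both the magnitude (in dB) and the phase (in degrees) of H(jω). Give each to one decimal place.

|j280| = 280
|j280 + 22| = √(280² + 22²) = 280.9
|j280 + 2390| = √(280² + 2390²) = 2406
|H(j280)| = 110 × 280 / (280.9 × 2406) = 0.045572
20 log₁₀(0.045572) = -26.83 dB
∠(j280) = 90.00°
∠(j280 + 22) = arctan(280/22) = 85.51°
∠(j280 + 2390) = arctan(280/2390) = 6.68°
∠H(j280) = 90.00° − (85.51° + 6.68°) = -2.19°

|H| = -26.8 dB, ∠H = -2.2°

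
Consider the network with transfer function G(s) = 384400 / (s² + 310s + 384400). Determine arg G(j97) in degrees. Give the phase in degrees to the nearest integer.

-5°

∠[(j97)² + 310(j97) + 384400] = ∠[3.7499e+05 + j30070] = 4.58°
∠G(j97) = −4.58° = -4.58°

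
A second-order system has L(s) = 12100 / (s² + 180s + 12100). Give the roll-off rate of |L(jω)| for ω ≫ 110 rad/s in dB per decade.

-40 dB/decade

With 0 zeros and 2 poles, the high-frequency asymptotic slope is 20 × (0 − 2) = -40 dB/decade.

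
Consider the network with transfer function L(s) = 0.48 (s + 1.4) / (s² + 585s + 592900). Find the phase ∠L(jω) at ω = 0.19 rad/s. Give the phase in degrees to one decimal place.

7.7°

∠(j0.19 + 1.4) = arctan(0.19/1.4) = 7.73°
∠[(j0.19)² + 585(j0.19) + 592900] = ∠[5.929e+05 + j111.15] = 0.01°
∠L(j0.19) = 7.73° − 0.01° = 7.72°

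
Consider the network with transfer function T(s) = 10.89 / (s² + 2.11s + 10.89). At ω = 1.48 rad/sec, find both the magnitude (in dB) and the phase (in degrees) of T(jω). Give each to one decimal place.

|T| = 1.4 dB, ∠T = -19.7°

|(j1.48)² + 2.11(j1.48) + 10.89| = |8.6996 + j3.1228| = 9.243
|T(j1.48)| = 10.89 / 9.243 = 1.1782
20 log₁₀(1.1782) = 1.42 dB
∠[(j1.48)² + 2.11(j1.48) + 10.89] = ∠[8.6996 + j3.1228] = 19.75°
∠T(j1.48) = −19.75° = -19.75°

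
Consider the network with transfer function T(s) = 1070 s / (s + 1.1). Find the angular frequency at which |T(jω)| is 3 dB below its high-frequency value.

For a single-pole high-pass, the −3 dB point is at the pole: ω = 1.1 rad/sec.

1.1 rad/sec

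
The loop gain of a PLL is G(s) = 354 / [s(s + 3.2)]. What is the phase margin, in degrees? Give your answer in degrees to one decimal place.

9.7°

Gain crossover: |G(jω)| = 1 at ω ≈ 18.7 rad/s.
∠G(j18.7) = −90° − arctan(18.7/3.2) ≈ -170.28°
PM = 180° + (-170.28°) = 9.72°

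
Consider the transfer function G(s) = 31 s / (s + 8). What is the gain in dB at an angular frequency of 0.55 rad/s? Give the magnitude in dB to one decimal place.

|j0.55| = 0.55
|j0.55 + 8| = √(0.55² + 8²) = 8.019
|G(j0.55)| = 31 × 0.55 / 8.019 = 2.1262
20 log₁₀(2.1262) = 6.55 dB

6.6 dB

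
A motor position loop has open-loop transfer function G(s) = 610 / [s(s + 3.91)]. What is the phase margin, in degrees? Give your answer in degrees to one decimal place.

9.1°

Gain crossover: |G(jω)| = 1 at ω ≈ 24.5 rad/s.
∠G(j24.5) = −90° − arctan(24.5/3.91) ≈ -170.95°
PM = 180° + (-170.95°) = 9.05°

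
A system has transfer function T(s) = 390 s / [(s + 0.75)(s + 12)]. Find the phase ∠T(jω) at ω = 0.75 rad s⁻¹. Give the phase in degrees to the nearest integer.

41 deg

∠(j0.75) = 90.00°
∠(j0.75 + 0.75) = arctan(0.75/0.75) = 45.00°
∠(j0.75 + 12) = arctan(0.75/12) = 3.58°
∠T(j0.75) = 90.00° − (45.00° + 3.58°) = 41.42°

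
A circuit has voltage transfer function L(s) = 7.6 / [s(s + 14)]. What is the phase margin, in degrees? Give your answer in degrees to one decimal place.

Gain crossover: |L(jω)| = 1 at ω ≈ 0.542 rad/sec.
∠L(j0.542) = −90° − arctan(0.542/14) ≈ -92.22°
PM = 180° + (-92.22°) = 87.78°

87.8°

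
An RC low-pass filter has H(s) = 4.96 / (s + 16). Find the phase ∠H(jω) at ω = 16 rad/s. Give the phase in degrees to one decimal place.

-45.0°

∠(j16 + 16) = arctan(16/16) = 45.00°
∠H(j16) = −45.00° = -45.00°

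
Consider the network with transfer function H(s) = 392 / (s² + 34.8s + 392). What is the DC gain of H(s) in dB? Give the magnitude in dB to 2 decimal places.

0.00 dB

H(0) = 392 / 392 = 1
20 log₁₀(1) = 0.000 dB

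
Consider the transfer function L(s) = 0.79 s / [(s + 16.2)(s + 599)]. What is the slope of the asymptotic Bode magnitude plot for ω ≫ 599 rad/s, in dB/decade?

With 1 zero and 2 poles, the high-frequency asymptotic slope is 20 × (1 − 2) = -20 dB/decade.

-20 dB/decade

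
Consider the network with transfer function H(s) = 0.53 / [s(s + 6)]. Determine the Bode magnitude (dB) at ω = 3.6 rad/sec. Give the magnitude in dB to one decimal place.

-33.5 dB

|j3.6 + 6| = √(3.6² + 6²) = 6.997
|j3.6| = 3.6
|H(j3.6)| = 0.53 / (6.997 × 3.6) = 0.02104
20 log₁₀(0.02104) = -33.54 dB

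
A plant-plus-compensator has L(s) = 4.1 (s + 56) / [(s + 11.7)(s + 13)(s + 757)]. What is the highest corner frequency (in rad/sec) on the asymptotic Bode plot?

757 rad/sec

Break frequencies occur at each pole and zero magnitude: 11.7 rad/sec, 13 rad/sec, 56 rad/sec, 757 rad/sec.
The highest is 757 rad/sec.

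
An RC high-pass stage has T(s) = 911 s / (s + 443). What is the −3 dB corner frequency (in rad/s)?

443 rad/s

For a single-pole high-pass, the −3 dB point is at the pole: ω = 443 rad/s.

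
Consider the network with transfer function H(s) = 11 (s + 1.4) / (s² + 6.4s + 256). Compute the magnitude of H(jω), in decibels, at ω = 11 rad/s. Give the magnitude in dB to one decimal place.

|j11 + 1.4| = √(11² + 1.4²) = 11.09
|(j11)² + 6.4(j11) + 256| = |135 + j70.4| = 152.3
|H(j11)| = 11 × 11.09 / 152.3 = 0.80114
20 log₁₀(0.80114) = -1.93 dB

-1.9 dB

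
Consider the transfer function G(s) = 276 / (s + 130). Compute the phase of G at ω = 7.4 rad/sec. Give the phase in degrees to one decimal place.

-3.3°

∠(j7.4 + 130) = arctan(7.4/130) = 3.26°
∠G(j7.4) = −3.26° = -3.26°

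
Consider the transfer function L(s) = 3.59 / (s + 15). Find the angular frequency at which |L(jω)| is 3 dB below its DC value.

For a single-pole low-pass, the −3 dB point is at the pole: ω = 15 rad/sec.

15 rad/sec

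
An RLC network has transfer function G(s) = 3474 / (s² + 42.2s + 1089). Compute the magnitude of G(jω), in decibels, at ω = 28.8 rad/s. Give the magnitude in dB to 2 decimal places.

8.93 dB

|(j28.8)² + 42.2(j28.8) + 1089| = |259.56 + j1215.4| = 1243
|G(j28.8)| = 3474 / 1243 = 2.7954
20 log₁₀(2.7954) = 8.929 dB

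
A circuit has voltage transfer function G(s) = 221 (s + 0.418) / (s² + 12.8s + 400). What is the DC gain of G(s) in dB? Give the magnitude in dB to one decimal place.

-12.7 dB

G(0) = 221 × 0.418 / 400 = 0.23095
20 log₁₀(0.23095) = -12.73 dB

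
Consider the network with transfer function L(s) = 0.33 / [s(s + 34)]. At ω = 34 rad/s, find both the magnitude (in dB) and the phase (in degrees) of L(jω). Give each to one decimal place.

|L| = -73.9 dB, ∠L = -135.0°

|j34 + 34| = √(34² + 34²) = 48.08
|j34| = 34
|L(j34)| = 0.33 / (48.08 × 34) = 0.00020186
20 log₁₀(0.00020186) = -73.90 dB
∠(j34 + 34) = arctan(34/34) = 45.00°
∠(j34) = 90.00°
∠L(j34) = − (45.00° + 90.00°) = -135.00°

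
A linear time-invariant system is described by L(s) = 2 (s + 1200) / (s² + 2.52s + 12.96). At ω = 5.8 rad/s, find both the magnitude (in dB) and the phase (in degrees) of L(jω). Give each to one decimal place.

|j5.8 + 1200| = √(5.8² + 1200²) = 1200
|(j5.8)² + 2.52(j5.8) + 12.96| = |-20.68 + j14.616| = 25.32
|L(j5.8)| = 2 × 1200 / 25.32 = 94.774
20 log₁₀(94.774) = 39.53 dB
∠(j5.8 + 1200) = arctan(5.8/1200) = 0.28°
∠[(j5.8)² + 2.52(j5.8) + 12.96] = ∠[-20.68 + j14.616] = 144.75°
∠L(j5.8) = 0.28° − 144.75° = -144.47°

|L| = 39.5 dB, ∠L = -144.5°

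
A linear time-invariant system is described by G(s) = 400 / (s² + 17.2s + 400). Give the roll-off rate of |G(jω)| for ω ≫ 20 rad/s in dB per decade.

-40 dB/decade

With 0 zeros and 2 poles, the high-frequency asymptotic slope is 20 × (0 − 2) = -40 dB/decade.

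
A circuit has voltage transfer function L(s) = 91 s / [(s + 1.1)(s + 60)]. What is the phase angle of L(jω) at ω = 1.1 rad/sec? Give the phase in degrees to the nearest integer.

44°

∠(j1.1) = 90.00°
∠(j1.1 + 1.1) = arctan(1.1/1.1) = 45.00°
∠(j1.1 + 60) = arctan(1.1/60) = 1.05°
∠L(j1.1) = 90.00° − (45.00° + 1.05°) = 43.95°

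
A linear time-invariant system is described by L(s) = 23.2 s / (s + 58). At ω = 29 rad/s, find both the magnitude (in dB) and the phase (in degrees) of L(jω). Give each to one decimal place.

|j29| = 29
|j29 + 58| = √(29² + 58²) = 64.85
|L(j29)| = 23.2 × 29 / 64.85 = 10.375
20 log₁₀(10.375) = 20.32 dB
∠(j29) = 90.00°
∠(j29 + 58) = arctan(29/58) = 26.57°
∠L(j29) = 90.00° − 26.57° = 63.43°

|L| = 20.3 dB, ∠L = 63.4°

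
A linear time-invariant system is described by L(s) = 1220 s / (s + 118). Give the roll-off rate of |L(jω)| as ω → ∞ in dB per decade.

0 dB/decade

With 1 zero and 1 pole, the high-frequency asymptotic slope is 20 × (1 − 1) = 0 dB/decade.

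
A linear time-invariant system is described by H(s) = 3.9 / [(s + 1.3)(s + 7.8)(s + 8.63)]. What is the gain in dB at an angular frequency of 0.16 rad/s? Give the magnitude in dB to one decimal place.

-27.1 dB

|j0.16 + 1.3| = √(0.16² + 1.3²) = 1.31
|j0.16 + 7.8| = √(0.16² + 7.8²) = 7.802
|j0.16 + 8.63| = √(0.16² + 8.63²) = 8.631
|H(j0.16)| = 3.9 / (1.31 × 7.802 × 8.631) = 0.044217
20 log₁₀(0.044217) = -27.09 dB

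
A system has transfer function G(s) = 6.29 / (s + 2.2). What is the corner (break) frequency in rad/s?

2.2 rad/s

The single real pole at s = −2.2 gives a corner at ω = 2.2 rad/s.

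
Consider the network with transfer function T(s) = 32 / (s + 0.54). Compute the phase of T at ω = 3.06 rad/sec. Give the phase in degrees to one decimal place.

∠(j3.06 + 0.54) = arctan(3.06/0.54) = 79.99°
∠T(j3.06) = −79.99° = -79.99°

-80.0°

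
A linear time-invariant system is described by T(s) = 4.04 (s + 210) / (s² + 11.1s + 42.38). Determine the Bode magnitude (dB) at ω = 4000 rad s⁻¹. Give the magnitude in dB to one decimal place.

-59.9 dB

|j4000 + 210| = √(4000² + 210²) = 4006
|(j4000)² + 11.1(j4000) + 42.38| = |-1.6e+07 + j44400| = 1.6e+07
|T(j4000)| = 4.04 × 4006 / 1.6e+07 = 0.0010114
20 log₁₀(0.0010114) = -59.90 dB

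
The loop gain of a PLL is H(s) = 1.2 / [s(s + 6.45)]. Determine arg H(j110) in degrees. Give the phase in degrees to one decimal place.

-176.6 deg

∠(j110 + 6.45) = arctan(110/6.45) = 86.64°
∠(j110) = 90.00°
∠H(j110) = − (86.64° + 90.00°) = -176.64°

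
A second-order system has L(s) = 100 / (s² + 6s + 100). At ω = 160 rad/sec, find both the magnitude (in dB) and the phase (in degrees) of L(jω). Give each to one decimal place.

|L| = -48.1 dB, ∠L = -177.8°

|(j160)² + 6(j160) + 100| = |-25500 + j960| = 2.552e+04
|L(j160)| = 100 / 2.552e+04 = 0.0039188
20 log₁₀(0.0039188) = -48.14 dB
∠[(j160)² + 6(j160) + 100] = ∠[-25500 + j960] = 177.84°
∠L(j160) = −177.84° = -177.84°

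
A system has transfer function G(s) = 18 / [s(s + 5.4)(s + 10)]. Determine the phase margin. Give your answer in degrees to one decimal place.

84.6°

Gain crossover: |G(jω)| = 1 at ω ≈ 0.333 rad/s.
∠G(j0.333) = −90° − arctan(0.333/5.4) − arctan(0.333/10) ≈ -95.43°
PM = 180° + (-95.43°) = 84.57°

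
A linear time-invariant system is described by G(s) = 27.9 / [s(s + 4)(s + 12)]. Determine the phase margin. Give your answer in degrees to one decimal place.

Gain crossover: |G(jω)| = 1 at ω ≈ 0.575 rad/s.
∠G(j0.575) = −90° − arctan(0.575/4) − arctan(0.575/12) ≈ -100.92°
PM = 180° + (-100.92°) = 79.08°

79.1°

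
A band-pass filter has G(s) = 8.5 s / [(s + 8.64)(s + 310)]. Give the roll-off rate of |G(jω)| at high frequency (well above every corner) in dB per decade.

-20 dB/decade

With 1 zero and 2 poles, the high-frequency asymptotic slope is 20 × (1 − 2) = -20 dB/decade.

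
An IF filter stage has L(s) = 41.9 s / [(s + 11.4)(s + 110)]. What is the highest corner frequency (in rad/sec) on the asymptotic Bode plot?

Break frequencies occur at each pole and zero magnitude: 11.4 rad/sec, 110 rad/sec.
The highest is 110 rad/sec.

110 rad/sec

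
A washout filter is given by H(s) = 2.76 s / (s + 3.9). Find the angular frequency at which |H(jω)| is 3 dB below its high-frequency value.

For a single-pole high-pass, the −3 dB point is at the pole: ω = 3.9 rad s⁻¹.

3.9 rad s⁻¹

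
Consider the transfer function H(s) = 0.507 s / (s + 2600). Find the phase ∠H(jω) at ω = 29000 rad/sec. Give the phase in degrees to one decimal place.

∠(j29000) = 90.00°
∠(j29000 + 2600) = arctan(29000/2600) = 84.88°
∠H(j29000) = 90.00° − 84.88° = 5.12°

5.1°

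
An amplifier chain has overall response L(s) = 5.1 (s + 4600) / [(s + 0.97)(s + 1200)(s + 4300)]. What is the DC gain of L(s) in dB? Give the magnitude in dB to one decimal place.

L(0) = 5.1 × 4600 / (0.97 × 1200 × 4300) = 0.0046871
20 log₁₀(0.0046871) = -46.58 dB

-46.6 dB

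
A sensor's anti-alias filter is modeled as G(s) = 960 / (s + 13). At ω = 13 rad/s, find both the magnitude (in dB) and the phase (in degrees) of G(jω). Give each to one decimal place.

|G| = 34.4 dB, ∠G = -45.0°

|j13 + 13| = √(13² + 13²) = 18.38
|G(j13)| = 960 / 18.38 = 52.217
20 log₁₀(52.217) = 34.36 dB
∠(j13 + 13) = arctan(13/13) = 45.00°
∠G(j13) = −45.00° = -45.00°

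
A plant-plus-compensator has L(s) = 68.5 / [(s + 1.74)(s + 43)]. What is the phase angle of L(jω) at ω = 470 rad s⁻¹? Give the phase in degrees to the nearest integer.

∠(j470 + 1.74) = arctan(470/1.74) = 89.79°
∠(j470 + 43) = arctan(470/43) = 84.77°
∠L(j470) = − (89.79° + 84.77°) = -174.56°

-175°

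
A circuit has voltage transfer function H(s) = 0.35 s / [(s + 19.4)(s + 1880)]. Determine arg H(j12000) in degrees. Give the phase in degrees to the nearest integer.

∠(j12000) = 90.00°
∠(j12000 + 19.4) = arctan(12000/19.4) = 89.91°
∠(j12000 + 1880) = arctan(12000/1880) = 81.10°
∠H(j12000) = 90.00° − (89.91° + 81.10°) = -81.00°

-81 deg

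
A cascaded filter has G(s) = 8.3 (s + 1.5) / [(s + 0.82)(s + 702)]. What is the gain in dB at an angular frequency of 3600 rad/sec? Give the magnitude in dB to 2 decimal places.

-52.91 dB

|j3600 + 1.5| = √(3600² + 1.5²) = 3600
|j3600 + 0.82| = √(3600² + 0.82²) = 3600
|j3600 + 702| = √(3600² + 702²) = 3668
|G(j3600)| = 8.3 × 3600 / (3600 × 3668) = 0.0022629
20 log₁₀(0.0022629) = -52.907 dB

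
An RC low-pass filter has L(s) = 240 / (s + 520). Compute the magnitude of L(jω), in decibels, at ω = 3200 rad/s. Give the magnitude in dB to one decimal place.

|j3200 + 520| = √(3200² + 520²) = 3242
|L(j3200)| = 240 / 3242 = 0.074029
20 log₁₀(0.074029) = -22.61 dB

-22.6 dB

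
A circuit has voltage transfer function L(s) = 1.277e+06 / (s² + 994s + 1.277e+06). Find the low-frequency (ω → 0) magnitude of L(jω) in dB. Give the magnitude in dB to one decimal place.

L(0) = 1.277e+06 / 1.277e+06 = 1
20 log₁₀(1) = 0.00 dB

0.0 dB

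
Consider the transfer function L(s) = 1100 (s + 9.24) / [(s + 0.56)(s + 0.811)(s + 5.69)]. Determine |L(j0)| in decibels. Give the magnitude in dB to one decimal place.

L(0) = 1100 × 9.24 / (0.56 × 0.811 × 5.69) = 3933.2
20 log₁₀(3933.2) = 71.89 dB

71.9 dB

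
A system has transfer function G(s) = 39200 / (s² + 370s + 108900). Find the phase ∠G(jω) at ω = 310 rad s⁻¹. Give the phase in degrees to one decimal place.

∠[(j310)² + 370(j310) + 108900] = ∠[12800 + j1.147e+05] = 83.63°
∠G(j310) = −83.63° = -83.63°

-83.6°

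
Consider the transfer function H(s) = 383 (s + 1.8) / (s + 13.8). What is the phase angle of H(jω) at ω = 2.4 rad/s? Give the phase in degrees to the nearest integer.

∠(j2.4 + 1.8) = arctan(2.4/1.8) = 53.13°
∠(j2.4 + 13.8) = arctan(2.4/13.8) = 9.87°
∠H(j2.4) = 53.13° − 9.87° = 43.26°

43°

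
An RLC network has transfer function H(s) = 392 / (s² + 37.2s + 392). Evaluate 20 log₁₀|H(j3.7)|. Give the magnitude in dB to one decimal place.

|(j3.7)² + 37.2(j3.7) + 392| = |378.31 + j137.64| = 402.6
|H(j3.7)| = 392 / 402.6 = 0.97374
20 log₁₀(0.97374) = -0.23 dB

-0.2 dB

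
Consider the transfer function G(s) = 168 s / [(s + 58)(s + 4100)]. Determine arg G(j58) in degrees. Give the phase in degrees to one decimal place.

∠(j58) = 90.00°
∠(j58 + 58) = arctan(58/58) = 45.00°
∠(j58 + 4100) = arctan(58/4100) = 0.81°
∠G(j58) = 90.00° − (45.00° + 0.81°) = 44.19°

44.2 deg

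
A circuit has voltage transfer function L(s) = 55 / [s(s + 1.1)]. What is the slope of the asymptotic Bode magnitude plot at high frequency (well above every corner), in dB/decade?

With 0 zeros and 2 poles, the high-frequency asymptotic slope is 20 × (0 − 2) = -40 dB/decade.

-40 dB/decade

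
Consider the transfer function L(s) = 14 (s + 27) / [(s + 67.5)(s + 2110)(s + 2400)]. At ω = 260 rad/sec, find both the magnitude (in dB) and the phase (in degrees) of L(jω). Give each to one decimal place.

|j260 + 27| = √(260² + 27²) = 261.4
|j260 + 67.5| = √(260² + 67.5²) = 268.6
|j260 + 2110| = √(260² + 2110²) = 2126
|j260 + 2400| = √(260² + 2400²) = 2414
|L(j260)| = 14 × 261.4 / (268.6 × 2126 × 2414) = 2.6546e-06
20 log₁₀(2.6546e-06) = -111.52 dB
∠(j260 + 27) = arctan(260/27) = 84.07°
∠(j260 + 67.5) = arctan(260/67.5) = 75.45°
∠(j260 + 2110) = arctan(260/2110) = 7.02°
∠(j260 + 2400) = arctan(260/2400) = 6.18°
∠L(j260) = 84.07° − (75.45° + 7.02° + 6.18°) = -4.58°

|L| = -111.5 dB, ∠L = -4.6 deg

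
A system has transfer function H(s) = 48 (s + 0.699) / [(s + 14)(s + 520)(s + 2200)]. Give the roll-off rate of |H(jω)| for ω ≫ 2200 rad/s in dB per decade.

-40 dB/decade

With 1 zero and 3 poles, the high-frequency asymptotic slope is 20 × (1 − 3) = -40 dB/decade.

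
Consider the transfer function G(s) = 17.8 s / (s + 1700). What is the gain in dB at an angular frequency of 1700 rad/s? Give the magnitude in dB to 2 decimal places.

|j1700| = 1700
|j1700 + 1700| = √(1700² + 1700²) = 2404
|G(j1700)| = 17.8 × 1700 / 2404 = 12.587
20 log₁₀(12.587) = 21.998 dB

22.00 dB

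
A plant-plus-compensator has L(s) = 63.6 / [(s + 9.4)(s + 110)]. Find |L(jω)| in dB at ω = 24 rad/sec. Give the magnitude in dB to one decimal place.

-33.2 dB

|j24 + 9.4| = √(24² + 9.4²) = 25.78
|j24 + 110| = √(24² + 110²) = 112.6
|L(j24)| = 63.6 / (25.78 × 112.6) = 0.021916
20 log₁₀(0.021916) = -33.18 dB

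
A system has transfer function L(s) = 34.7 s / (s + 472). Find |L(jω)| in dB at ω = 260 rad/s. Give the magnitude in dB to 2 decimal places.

|j260| = 260
|j260 + 472| = √(260² + 472²) = 538.9
|L(j260)| = 34.7 × 260 / 538.9 = 16.742
20 log₁₀(16.742) = 24.476 dB

24.48 dB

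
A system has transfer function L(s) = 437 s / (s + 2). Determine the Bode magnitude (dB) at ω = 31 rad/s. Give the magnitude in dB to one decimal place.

52.8 dB

|j31| = 31
|j31 + 2| = √(31² + 2²) = 31.06
|L(j31)| = 437 × 31 / 31.06 = 436.09
20 log₁₀(436.09) = 52.79 dB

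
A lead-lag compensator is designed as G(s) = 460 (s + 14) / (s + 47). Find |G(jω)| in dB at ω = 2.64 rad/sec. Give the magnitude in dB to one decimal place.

42.9 dB

|j2.64 + 14| = √(2.64² + 14²) = 14.25
|j2.64 + 47| = √(2.64² + 47²) = 47.07
|G(j2.64)| = 460 × 14.25 / 47.07 = 139.22
20 log₁₀(139.22) = 42.87 dB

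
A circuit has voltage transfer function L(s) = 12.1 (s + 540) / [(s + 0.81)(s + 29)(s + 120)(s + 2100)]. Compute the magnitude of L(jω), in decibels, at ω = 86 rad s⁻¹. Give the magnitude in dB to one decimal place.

|j86 + 540| = √(86² + 540²) = 546.8
|j86 + 0.81| = √(86² + 0.81²) = 86
|j86 + 29| = √(86² + 29²) = 90.76
|j86 + 120| = √(86² + 120²) = 147.6
|j86 + 2100| = √(86² + 2100²) = 2102
|L(j86)| = 12.1 × 546.8 / (86 × 90.76 × 147.6 × 2102) = 2.7318e-06
20 log₁₀(2.7318e-06) = -111.27 dB

-111.3 dB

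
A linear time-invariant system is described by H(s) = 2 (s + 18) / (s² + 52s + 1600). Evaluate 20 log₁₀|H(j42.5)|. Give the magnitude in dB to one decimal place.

-27.6 dB

|j42.5 + 18| = √(42.5² + 18²) = 46.15
|(j42.5)² + 52(j42.5) + 1600| = |-206.25 + j2210| = 2220
|H(j42.5)| = 2 × 46.15 / 2220 = 0.041588
20 log₁₀(0.041588) = -27.62 dB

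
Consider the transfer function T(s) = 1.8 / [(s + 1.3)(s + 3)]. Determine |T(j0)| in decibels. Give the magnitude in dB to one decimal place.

-6.7 dB

T(0) = 1.8 / (1.3 × 3) = 0.46154
20 log₁₀(0.46154) = -6.72 dB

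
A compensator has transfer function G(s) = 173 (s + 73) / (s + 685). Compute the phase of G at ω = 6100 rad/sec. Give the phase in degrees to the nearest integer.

6°

∠(j6100 + 73) = arctan(6100/73) = 89.31°
∠(j6100 + 685) = arctan(6100/685) = 83.59°
∠G(j6100) = 89.31° − 83.59° = 5.72°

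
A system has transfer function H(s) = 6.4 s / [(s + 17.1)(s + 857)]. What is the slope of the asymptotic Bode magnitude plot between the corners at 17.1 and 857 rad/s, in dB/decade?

0 dB/decade

In this band the factors already past their corner are: 1 differentiator zero, pole at 17.1; net slope = 0 dB/decade.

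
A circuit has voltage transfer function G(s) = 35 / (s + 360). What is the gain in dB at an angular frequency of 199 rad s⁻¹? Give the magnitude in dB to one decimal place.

-21.4 dB

|j199 + 360| = √(199² + 360²) = 411.3
|G(j199)| = 35 / 411.3 = 0.085088
20 log₁₀(0.085088) = -21.40 dB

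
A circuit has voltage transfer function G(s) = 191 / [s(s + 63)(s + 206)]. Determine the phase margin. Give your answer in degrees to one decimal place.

90.0 deg

Gain crossover: |G(jω)| = 1 at ω ≈ 0.0147 rad/s.
∠G(j0.0147) = −90° − arctan(0.0147/63) − arctan(0.0147/206) ≈ -90.02°
PM = 180° + (-90.02°) = 89.98°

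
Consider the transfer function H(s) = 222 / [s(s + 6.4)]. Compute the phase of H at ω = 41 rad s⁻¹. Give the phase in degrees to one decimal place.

-171.1°

∠(j41 + 6.4) = arctan(41/6.4) = 81.13°
∠(j41) = 90.00°
∠H(j41) = − (81.13° + 90.00°) = -171.13°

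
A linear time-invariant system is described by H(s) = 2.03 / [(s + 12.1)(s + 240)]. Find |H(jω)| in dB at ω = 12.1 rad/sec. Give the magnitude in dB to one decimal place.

|j12.1 + 12.1| = √(12.1² + 12.1²) = 17.11
|j12.1 + 240| = √(12.1² + 240²) = 240.3
|H(j12.1)| = 2.03 / (17.11 × 240.3) = 0.00049367
20 log₁₀(0.00049367) = -66.13 dB

-66.1 dB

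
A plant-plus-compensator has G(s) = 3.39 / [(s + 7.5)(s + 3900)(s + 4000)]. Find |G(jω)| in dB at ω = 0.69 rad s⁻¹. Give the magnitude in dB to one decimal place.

|j0.69 + 7.5| = √(0.69² + 7.5²) = 7.532
|j0.69 + 3900| = √(0.69² + 3900²) = 3900
|j0.69 + 4000| = √(0.69² + 4000²) = 4000
|G(j0.69)| = 3.39 / (7.532 × 3900 × 4000) = 2.8853e-08
20 log₁₀(2.8853e-08) = -150.80 dB

-150.8 dB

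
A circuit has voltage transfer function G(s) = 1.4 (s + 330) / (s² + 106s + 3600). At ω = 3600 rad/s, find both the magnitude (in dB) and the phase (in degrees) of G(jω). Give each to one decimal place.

|j3600 + 330| = √(3600² + 330²) = 3615
|(j3600)² + 106(j3600) + 3600| = |-1.2956e+07 + j3.816e+05| = 1.296e+07
|G(j3600)| = 1.4 × 3615 / 1.296e+07 = 0.00039046
20 log₁₀(0.00039046) = -68.17 dB
∠(j3600 + 330) = arctan(3600/330) = 84.76°
∠[(j3600)² + 106(j3600) + 3600] = ∠[-1.2956e+07 + j3.816e+05] = 178.31°
∠G(j3600) = 84.76° − 178.31° = -93.55°

|G| = -68.2 dB, ∠G = -93.6°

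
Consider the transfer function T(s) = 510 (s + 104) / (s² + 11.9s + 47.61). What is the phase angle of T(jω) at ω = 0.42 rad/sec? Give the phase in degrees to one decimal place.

∠(j0.42 + 104) = arctan(0.42/104) = 0.23°
∠[(j0.42)² + 11.9(j0.42) + 47.61] = ∠[47.434 + j4.998] = 6.01°
∠T(j0.42) = 0.23° − 6.01° = -5.78°

-5.8 deg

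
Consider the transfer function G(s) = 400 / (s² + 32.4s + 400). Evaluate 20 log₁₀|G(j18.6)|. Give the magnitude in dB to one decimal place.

|(j18.6)² + 32.4(j18.6) + 400| = |54.04 + j602.64| = 605.1
|G(j18.6)| = 400 / 605.1 = 0.66109
20 log₁₀(0.66109) = -3.59 dB

-3.6 dB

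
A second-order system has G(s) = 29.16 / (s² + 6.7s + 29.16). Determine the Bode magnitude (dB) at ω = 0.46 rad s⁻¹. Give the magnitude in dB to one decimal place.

|(j0.46)² + 6.7(j0.46) + 29.16| = |28.948 + j3.082| = 29.11
|G(j0.46)| = 29.16 / 29.11 = 1.0016
20 log₁₀(1.0016) = 0.01 dB

0.0 dB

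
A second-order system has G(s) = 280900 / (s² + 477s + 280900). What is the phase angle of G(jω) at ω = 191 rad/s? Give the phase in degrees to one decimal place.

-20.4°

∠[(j191)² + 477(j191) + 280900] = ∠[2.4442e+05 + j91107] = 20.44°
∠G(j191) = −20.44° = -20.44°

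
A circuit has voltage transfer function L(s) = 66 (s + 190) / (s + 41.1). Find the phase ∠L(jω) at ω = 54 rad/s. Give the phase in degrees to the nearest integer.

-37 deg

∠(j54 + 190) = arctan(54/190) = 15.87°
∠(j54 + 41.1) = arctan(54/41.1) = 52.72°
∠L(j54) = 15.87° − 52.72° = -36.86°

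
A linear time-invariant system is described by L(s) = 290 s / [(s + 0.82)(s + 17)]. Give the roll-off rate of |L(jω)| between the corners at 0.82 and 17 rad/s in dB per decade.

In this band the factors already past their corner are: 1 differentiator zero, pole at 0.82; net slope = 0 dB/decade.

0 dB/decade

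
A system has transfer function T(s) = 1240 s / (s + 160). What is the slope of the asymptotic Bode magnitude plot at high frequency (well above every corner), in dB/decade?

With 1 zero and 1 pole, the high-frequency asymptotic slope is 20 × (1 − 1) = 0 dB/decade.

0 dB/decade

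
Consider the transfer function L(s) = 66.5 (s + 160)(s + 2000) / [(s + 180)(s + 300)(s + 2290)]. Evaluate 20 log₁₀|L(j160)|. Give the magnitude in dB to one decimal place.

|j160 + 160| = √(160² + 160²) = 226.3
|j160 + 2000| = √(160² + 2000²) = 2006
|j160 + 180| = √(160² + 180²) = 240.8
|j160 + 300| = √(160² + 300²) = 340
|j160 + 2290| = √(160² + 2290²) = 2296
|L(j160)| = 66.5 × 226.3 × 2006 / (240.8 × 340 × 2296) = 0.16061
20 log₁₀(0.16061) = -15.88 dB

-15.9 dB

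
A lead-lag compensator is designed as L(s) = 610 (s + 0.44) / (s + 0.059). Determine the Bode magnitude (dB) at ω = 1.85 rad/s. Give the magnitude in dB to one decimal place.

55.9 dB

|j1.85 + 0.44| = √(1.85² + 0.44²) = 1.902
|j1.85 + 0.059| = √(1.85² + 0.059²) = 1.851
|L(j1.85)| = 610 × 1.902 / 1.851 = 626.7
20 log₁₀(626.7) = 55.94 dB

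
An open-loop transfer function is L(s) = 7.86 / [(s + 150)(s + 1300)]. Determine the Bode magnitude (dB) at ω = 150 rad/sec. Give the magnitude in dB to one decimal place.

-91.0 dB

|j150 + 150| = √(150² + 150²) = 212.1
|j150 + 1300| = √(150² + 1300²) = 1309
|L(j150)| = 7.86 / (212.1 × 1309) = 2.8314e-05
20 log₁₀(2.8314e-05) = -90.96 dB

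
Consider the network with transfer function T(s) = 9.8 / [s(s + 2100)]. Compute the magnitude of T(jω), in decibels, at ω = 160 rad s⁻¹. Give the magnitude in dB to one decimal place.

-90.7 dB

|j160 + 2100| = √(160² + 2100²) = 2106
|j160| = 160
|T(j160)| = 9.8 / (2106 × 160) = 2.9082e-05
20 log₁₀(2.9082e-05) = -90.73 dB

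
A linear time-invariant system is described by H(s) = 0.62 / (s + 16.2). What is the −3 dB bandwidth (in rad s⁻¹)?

16.2 rad s⁻¹

For a single-pole low-pass, the −3 dB point is at the pole: ω = 16.2 rad s⁻¹.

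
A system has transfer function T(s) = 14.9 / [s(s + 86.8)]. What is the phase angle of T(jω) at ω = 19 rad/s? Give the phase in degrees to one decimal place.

-102.3°

∠(j19 + 86.8) = arctan(19/86.8) = 12.35°
∠(j19) = 90.00°
∠T(j19) = − (12.35° + 90.00°) = -102.35°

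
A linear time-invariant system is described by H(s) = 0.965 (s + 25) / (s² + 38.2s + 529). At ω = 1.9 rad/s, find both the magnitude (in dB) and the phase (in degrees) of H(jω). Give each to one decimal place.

|H| = -26.8 dB, ∠H = -3.5 deg

|j1.9 + 25| = √(1.9² + 25²) = 25.07
|(j1.9)² + 38.2(j1.9) + 529| = |525.39 + j72.58| = 530.4
|H(j1.9)| = 0.965 × 25.07 / 530.4 = 0.045617
20 log₁₀(0.045617) = -26.82 dB
∠(j1.9 + 25) = arctan(1.9/25) = 4.35°
∠[(j1.9)² + 38.2(j1.9) + 529] = ∠[525.39 + j72.58] = 7.87°
∠H(j1.9) = 4.35° − 7.87° = -3.52°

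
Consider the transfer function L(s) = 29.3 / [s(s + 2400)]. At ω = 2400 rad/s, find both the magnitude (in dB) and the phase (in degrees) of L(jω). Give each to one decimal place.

|j2400 + 2400| = √(2400² + 2400²) = 3394
|j2400| = 2400
|L(j2400)| = 29.3 / (3394 × 2400) = 3.5969e-06
20 log₁₀(3.5969e-06) = -108.88 dB
∠(j2400 + 2400) = arctan(2400/2400) = 45.00°
∠(j2400) = 90.00°
∠L(j2400) = − (45.00° + 90.00°) = -135.00°

|L| = -108.9 dB, ∠L = -135.0°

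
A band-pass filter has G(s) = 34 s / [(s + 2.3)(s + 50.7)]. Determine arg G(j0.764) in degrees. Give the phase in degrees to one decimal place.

70.8°

∠(j0.764) = 90.00°
∠(j0.764 + 2.3) = arctan(0.764/2.3) = 18.38°
∠(j0.764 + 50.7) = arctan(0.764/50.7) = 0.86°
∠G(j0.764) = 90.00° − (18.38° + 0.86°) = 70.76°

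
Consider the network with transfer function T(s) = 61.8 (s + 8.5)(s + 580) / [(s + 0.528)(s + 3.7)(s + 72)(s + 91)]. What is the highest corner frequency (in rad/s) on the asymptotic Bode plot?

580 rad/s

Break frequencies occur at each pole and zero magnitude: 0.528 rad/s, 3.7 rad/s, 8.5 rad/s, 72 rad/s, 91 rad/s, 580 rad/s.
The highest is 580 rad/s.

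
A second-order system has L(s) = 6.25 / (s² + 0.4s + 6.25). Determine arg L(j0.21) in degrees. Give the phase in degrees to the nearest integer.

∠[(j0.21)² + 0.4(j0.21) + 6.25] = ∠[6.2059 + j0.084] = 0.78°
∠L(j0.21) = −0.78° = -0.78°

-1 deg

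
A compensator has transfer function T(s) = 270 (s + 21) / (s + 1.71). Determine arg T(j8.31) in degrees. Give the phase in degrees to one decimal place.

∠(j8.31 + 21) = arctan(8.31/21) = 21.59°
∠(j8.31 + 1.71) = arctan(8.31/1.71) = 78.37°
∠T(j8.31) = 21.59° − 78.37° = -56.78°

-56.8°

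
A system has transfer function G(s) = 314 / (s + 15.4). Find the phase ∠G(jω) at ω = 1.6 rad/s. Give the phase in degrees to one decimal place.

∠(j1.6 + 15.4) = arctan(1.6/15.4) = 5.93°
∠G(j1.6) = −5.93° = -5.93°

-5.9 deg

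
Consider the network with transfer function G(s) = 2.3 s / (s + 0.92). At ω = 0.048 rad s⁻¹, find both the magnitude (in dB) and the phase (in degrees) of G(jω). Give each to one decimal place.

|G| = -18.4 dB, ∠G = 87.0°

|j0.048| = 0.048
|j0.048 + 0.92| = √(0.048² + 0.92²) = 0.9213
|G(j0.048)| = 2.3 × 0.048 / 0.9213 = 0.11984
20 log₁₀(0.11984) = -18.43 dB
∠(j0.048) = 90.00°
∠(j0.048 + 0.92) = arctan(0.048/0.92) = 2.99°
∠G(j0.048) = 90.00° − 2.99° = 87.01°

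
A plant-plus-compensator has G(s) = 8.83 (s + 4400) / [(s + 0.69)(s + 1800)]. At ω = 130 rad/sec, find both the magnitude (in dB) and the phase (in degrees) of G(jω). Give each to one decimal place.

|j130 + 4400| = √(130² + 4400²) = 4402
|j130 + 0.69| = √(130² + 0.69²) = 130
|j130 + 1800| = √(130² + 1800²) = 1805
|G(j130)| = 8.83 × 4402 / (130 × 1805) = 0.16567
20 log₁₀(0.16567) = -15.61 dB
∠(j130 + 4400) = arctan(130/4400) = 1.69°
∠(j130 + 0.69) = arctan(130/0.69) = 89.70°
∠(j130 + 1800) = arctan(130/1800) = 4.13°
∠G(j130) = 1.69° − (89.70° + 4.13°) = -92.13°

|G| = -15.6 dB, ∠G = -92.1 deg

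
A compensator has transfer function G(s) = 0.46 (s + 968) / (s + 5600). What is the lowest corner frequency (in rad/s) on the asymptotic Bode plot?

968 rad/s

Break frequencies occur at each pole and zero magnitude: 968 rad/s, 5600 rad/s.
The lowest is 968 rad/s.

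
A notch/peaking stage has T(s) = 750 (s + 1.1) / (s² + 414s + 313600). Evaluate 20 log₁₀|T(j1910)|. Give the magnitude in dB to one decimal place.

|j1910 + 1.1| = √(1910² + 1.1²) = 1910
|(j1910)² + 414(j1910) + 313600| = |-3.3345e+06 + j7.9074e+05| = 3.427e+06
|T(j1910)| = 750 × 1910 / 3.427e+06 = 0.41801
20 log₁₀(0.41801) = -7.58 dB

-7.6 dB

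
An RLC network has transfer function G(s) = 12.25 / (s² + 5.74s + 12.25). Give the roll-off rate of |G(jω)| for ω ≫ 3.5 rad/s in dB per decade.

With 0 zeros and 2 poles, the high-frequency asymptotic slope is 20 × (0 − 2) = -40 dB/decade.

-40 dB/decade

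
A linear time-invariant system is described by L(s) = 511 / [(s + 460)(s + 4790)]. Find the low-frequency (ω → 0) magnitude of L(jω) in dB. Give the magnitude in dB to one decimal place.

L(0) = 511 / (460 × 4790) = 0.00023191
20 log₁₀(0.00023191) = -72.69 dB

-72.7 dB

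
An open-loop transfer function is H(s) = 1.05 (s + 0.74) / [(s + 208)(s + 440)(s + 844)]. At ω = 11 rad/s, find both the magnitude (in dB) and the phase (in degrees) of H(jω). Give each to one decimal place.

|H| = -136.5 dB, ∠H = 80.9°

|j11 + 0.74| = √(11² + 0.74²) = 11.02
|j11 + 208| = √(11² + 208²) = 208.3
|j11 + 440| = √(11² + 440²) = 440.1
|j11 + 844| = √(11² + 844²) = 844.1
|H(j11)| = 1.05 × 11.02 / (208.3 × 440.1 × 844.1) = 1.496e-07
20 log₁₀(1.496e-07) = -136.50 dB
∠(j11 + 0.74) = arctan(11/0.74) = 86.15°
∠(j11 + 208) = arctan(11/208) = 3.03°
∠(j11 + 440) = arctan(11/440) = 1.43°
∠(j11 + 844) = arctan(11/844) = 0.75°
∠H(j11) = 86.15° − (3.03° + 1.43° + 0.75°) = 80.95°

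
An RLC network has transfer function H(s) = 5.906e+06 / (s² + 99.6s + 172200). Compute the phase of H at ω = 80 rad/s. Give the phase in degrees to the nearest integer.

-3°

∠[(j80)² + 99.6(j80) + 172200] = ∠[1.658e+05 + j7968] = 2.75°
∠H(j80) = −2.75° = -2.75°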